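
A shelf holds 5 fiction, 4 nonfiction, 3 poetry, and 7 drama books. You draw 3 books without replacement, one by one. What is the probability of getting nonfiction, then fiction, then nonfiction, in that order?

Multiply the probability of each draw given the previous ones:
P = 4/19 × 5/18 × 3/17 = 60/5814 = 10/969.

10/969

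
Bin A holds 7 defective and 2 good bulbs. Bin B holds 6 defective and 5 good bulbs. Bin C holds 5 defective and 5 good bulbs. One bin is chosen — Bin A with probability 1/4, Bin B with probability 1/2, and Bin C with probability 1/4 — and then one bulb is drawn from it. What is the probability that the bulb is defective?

From Bin A: P(defective) = 7/9.
From Bin B: P(defective) = 6/11.
From Bin C: P(defective) = 5/10.
Total probability = (1/4)(7/9) + (1/2)(6/11) + (1/4)(5/10) = 469/792.

469/792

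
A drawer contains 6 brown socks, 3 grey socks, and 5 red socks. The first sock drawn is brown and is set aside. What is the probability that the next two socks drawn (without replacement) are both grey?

1/26

With the first sock removed, 3 grey remain out of 13.
P = 3/13 × 2/12 = 6/156 = 1/26.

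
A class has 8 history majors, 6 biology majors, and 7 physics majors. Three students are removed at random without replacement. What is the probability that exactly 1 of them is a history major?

One ordering (a history major drawn first) has probability 8/21 × 13/20 × 12/19 = 1248/7980 = 104/665.
There are C(3,1) = 3 such orderings, each equally likely, so P = 3 × 104/665 = 312/665.

312/665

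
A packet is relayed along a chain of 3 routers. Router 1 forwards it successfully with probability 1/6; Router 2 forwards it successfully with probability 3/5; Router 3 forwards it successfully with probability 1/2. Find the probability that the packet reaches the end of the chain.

Multiplying along the chain,
P = 1/6 × 3/5 × 1/2 = 3/60 = 1/20.

1/20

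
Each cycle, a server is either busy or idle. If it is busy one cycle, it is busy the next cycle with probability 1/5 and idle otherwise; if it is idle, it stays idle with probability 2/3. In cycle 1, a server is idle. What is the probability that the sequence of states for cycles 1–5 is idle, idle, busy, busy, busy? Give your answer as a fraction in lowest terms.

2/225

Cycle 1 is given. For each transition, use the conditional probability from the current state:
P(idle | idle) = 2/3; P(busy | idle) = 1/3; P(busy | busy) = 1/5; P(busy | busy) = 1/5.
P = 2/3 × 1/3 × 1/5 × 1/5 = 2/225.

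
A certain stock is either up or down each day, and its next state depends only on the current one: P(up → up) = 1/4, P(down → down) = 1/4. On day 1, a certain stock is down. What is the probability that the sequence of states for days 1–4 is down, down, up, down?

9/64

Day 1 is given. For each transition, use the conditional probability from the current state:
P(down | down) = 1/4; P(up | down) = 3/4; P(down | up) = 3/4.
P = 1/4 × 3/4 × 3/4 = 9/64.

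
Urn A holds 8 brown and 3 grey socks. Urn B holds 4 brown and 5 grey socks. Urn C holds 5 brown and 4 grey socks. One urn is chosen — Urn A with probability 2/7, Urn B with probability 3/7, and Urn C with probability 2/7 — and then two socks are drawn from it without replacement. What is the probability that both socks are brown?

From Urn A: P(both brown) = (8/11)(7/10) = 28/55.
From Urn B: P(both brown) = (4/9)(3/8) = 1/6.
From Urn C: P(both brown) = (5/9)(4/8) = 5/18.
Total probability = (2/7)(28/55) + (3/7)(1/6) + (2/7)(5/18) = 2053/6930.

2053/6930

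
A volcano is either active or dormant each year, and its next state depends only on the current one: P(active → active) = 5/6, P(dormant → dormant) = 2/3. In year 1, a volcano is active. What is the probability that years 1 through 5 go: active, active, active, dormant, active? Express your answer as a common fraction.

25/648

Year 1 is given. For each transition, use the conditional probability from the current state:
P(active | active) = 5/6; P(active | active) = 5/6; P(dormant | active) = 1/6; P(active | dormant) = 1/3.
P = 5/6 × 5/6 × 1/6 × 1/3 = 25/648.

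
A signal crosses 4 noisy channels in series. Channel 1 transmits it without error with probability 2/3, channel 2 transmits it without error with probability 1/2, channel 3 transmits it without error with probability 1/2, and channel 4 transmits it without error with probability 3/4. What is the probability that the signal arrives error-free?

The events are sequential, so multiply the conditional probabilities:
P = 2/3 × 1/2 × 1/2 × 3/4 = 6/48 = 1/8.

1/8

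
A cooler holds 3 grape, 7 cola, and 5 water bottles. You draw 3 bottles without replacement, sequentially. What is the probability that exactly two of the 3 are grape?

One ordering (grape drawn first) has probability 3/15 × 2/14 × 12/13 = 72/2730 = 12/455.
There are C(3,2) = 3 such orderings, each equally likely, so P = 3 × 12/455 = 36/455.

36/455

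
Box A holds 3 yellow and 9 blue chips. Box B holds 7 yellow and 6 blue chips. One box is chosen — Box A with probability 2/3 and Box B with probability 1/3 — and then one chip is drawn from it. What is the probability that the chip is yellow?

From Box A: P(yellow) = 3/12.
From Box B: P(yellow) = 7/13.
Total probability = (2/3)(3/12) + (1/3)(7/13) = 9/26.

9/26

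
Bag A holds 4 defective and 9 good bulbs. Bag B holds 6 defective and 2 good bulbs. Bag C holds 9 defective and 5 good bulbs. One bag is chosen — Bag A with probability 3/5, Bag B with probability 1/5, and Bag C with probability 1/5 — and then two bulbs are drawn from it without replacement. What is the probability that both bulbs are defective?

From Bag A: P(both defective) = (4/13)(3/12) = 1/13.
From Bag B: P(both defective) = (6/8)(5/7) = 15/28.
From Bag C: P(both defective) = (9/14)(8/13) = 36/91.
Total probability = (3/5)(1/13) + (1/5)(15/28) + (1/5)(36/91) = 423/1820.

423/1820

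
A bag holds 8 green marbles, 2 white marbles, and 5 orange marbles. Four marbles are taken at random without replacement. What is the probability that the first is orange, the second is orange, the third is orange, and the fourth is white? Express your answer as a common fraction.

1/273

Multiply the probability of each draw given the previous ones:
P = 5/15 × 4/14 × 3/13 × 2/12 = 120/32760 = 1/273.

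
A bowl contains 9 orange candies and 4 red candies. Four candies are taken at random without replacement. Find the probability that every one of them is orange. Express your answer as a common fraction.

P(all orange) = 9/13 × 8/12 × 7/11 × 6/10 = 3024/17160 = 126/715.

126/715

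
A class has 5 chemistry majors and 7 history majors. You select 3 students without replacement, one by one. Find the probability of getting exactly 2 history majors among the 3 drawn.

21/44

One ordering (history majors drawn first) has probability 7/12 × 6/11 × 5/10 = 210/1320 = 7/44.
There are C(3,2) = 3 such orderings, each equally likely, so P = 3 × 7/44 = 21/44.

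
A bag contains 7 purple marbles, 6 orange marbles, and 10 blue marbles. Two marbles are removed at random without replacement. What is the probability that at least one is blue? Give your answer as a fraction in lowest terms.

175/253

P(no blue) = 13/23 × 12/22 = 156/506 = 78/253.
P(at least one) = 1 − 78/253 = 175/253.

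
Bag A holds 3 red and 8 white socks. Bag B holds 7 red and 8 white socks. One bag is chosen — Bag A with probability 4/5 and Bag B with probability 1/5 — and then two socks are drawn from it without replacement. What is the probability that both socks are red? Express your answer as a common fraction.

23/275

From Bag A: P(both red) = (3/11)(2/10) = 3/55.
From Bag B: P(both red) = (7/15)(6/14) = 1/5.
Total probability = (4/5)(3/55) + (1/5)(1/5) = 23/275.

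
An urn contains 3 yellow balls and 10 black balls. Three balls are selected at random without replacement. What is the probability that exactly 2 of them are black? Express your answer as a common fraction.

One ordering (black drawn first) has probability 10/13 × 9/12 × 3/11 = 270/1716 = 45/286.
There are C(3,2) = 3 such orderings, each equally likely, so P = 3 × 45/286 = 135/286.

135/286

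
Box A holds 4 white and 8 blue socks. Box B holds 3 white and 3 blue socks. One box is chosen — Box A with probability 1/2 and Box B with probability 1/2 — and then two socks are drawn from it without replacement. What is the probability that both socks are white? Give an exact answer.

8/55

From Box A: P(both white) = (4/12)(3/11) = 1/11.
From Box B: P(both white) = (3/6)(2/5) = 1/5.
Total probability = (1/2)(1/11) + (1/2)(1/5) = 8/55.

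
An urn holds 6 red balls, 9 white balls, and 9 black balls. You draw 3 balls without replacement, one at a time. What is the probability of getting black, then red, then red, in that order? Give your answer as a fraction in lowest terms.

Chain rule:
P = 9/24 × 6/23 × 5/22 = 270/12144 = 45/2024.

45/2024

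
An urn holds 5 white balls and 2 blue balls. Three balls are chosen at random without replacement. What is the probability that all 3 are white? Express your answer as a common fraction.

2/7

P(every draw is white) = 5/7 × 4/6 × 3/5 = 60/210 = 2/7.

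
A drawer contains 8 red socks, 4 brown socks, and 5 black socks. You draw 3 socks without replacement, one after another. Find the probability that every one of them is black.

P(every draw is black) = 5/17 × 4/16 × 3/15 = 60/4080 = 1/68.

1/68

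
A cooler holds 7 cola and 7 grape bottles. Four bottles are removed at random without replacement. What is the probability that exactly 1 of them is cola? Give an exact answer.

35/143

One ordering (cola drawn first) has probability 7/14 × 7/13 × 6/12 × 5/11 = 1470/24024 = 35/572.
There are C(4,1) = 4 such orderings, each equally likely, so P = 4 × 35/572 = 35/143.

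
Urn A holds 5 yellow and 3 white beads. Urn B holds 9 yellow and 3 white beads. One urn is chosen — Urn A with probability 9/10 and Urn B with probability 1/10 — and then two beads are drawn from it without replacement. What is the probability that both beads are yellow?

579/1540

From Urn A: P(both yellow) = (5/8)(4/7) = 5/14.
From Urn B: P(both yellow) = (9/12)(8/11) = 6/11.
Total probability = (9/10)(5/14) + (1/10)(6/11) = 579/1540.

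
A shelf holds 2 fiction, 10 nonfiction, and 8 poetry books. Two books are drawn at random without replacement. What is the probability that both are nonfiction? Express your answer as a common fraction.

9/38

P(every draw is nonfiction) = 10/20 × 9/19 = 90/380 = 9/38.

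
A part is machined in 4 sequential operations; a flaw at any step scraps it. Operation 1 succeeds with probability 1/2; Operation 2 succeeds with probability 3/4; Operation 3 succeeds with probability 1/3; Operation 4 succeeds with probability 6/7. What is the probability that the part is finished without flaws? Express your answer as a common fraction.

Each stage is reached only if all earlier stages succeed, so
P = 1/2 × 3/4 × 1/3 × 6/7 = 18/168 = 3/28.

3/28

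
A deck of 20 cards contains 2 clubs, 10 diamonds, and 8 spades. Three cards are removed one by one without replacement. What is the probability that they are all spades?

14/285

P(every draw is a spade) = 8/20 × 7/19 × 6/18 = 336/6840 = 14/285.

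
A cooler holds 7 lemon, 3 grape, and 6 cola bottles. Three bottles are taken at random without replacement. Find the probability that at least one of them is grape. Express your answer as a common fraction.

137/280

P(no grape) = 13/16 × 12/15 × 11/14 = 1716/3360 = 143/280.
P(at least one) = 1 − 143/280 = 137/280.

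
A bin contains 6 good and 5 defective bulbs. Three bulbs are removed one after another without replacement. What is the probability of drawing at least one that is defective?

P(no defective) = 6/11 × 5/10 × 4/9 = 120/990 = 4/33.
P(at least one) = 1 − 4/33 = 29/33.

29/33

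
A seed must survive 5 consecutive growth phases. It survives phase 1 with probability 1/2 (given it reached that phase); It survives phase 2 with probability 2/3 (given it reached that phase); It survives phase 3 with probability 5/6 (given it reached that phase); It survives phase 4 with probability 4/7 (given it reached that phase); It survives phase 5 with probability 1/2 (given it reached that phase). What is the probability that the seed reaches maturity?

5/63

Each stage is reached only if all earlier stages succeed, so
P = 1/2 × 2/3 × 5/6 × 4/7 × 1/2 = 40/504 = 5/63.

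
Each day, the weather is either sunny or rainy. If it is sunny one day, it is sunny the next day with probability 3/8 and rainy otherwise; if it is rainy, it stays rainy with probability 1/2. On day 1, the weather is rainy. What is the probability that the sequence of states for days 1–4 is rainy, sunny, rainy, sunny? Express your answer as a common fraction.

Day 1 is given. For each transition, use the conditional probability from the current state:
P(sunny | rainy) = 1/2; P(rainy | sunny) = 5/8; P(sunny | rainy) = 1/2.
P = 1/2 × 5/8 × 1/2 = 5/32.

5/32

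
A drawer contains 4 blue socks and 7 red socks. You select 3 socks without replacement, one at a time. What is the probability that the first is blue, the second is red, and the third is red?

28/165

Each draw changes the counts, so multiply the conditional probabilities along the sequence:
P = 4/11 × 7/10 × 6/9 = 168/990 = 28/165.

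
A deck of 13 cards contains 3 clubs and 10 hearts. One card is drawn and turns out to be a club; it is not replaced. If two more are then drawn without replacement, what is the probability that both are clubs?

1/66

After the first draw, 2 of the remaining 12 cards are clubs.
P = 2/12 × 1/11 = 2/132 = 1/66.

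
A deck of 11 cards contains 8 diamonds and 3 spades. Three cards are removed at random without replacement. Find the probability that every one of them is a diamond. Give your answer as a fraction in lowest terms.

56/165

P = 8/11 × 7/10 × 6/9 = 336/990 = 56/165.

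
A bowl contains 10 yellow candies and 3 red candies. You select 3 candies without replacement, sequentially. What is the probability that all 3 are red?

P = 3/13 × 2/12 × 1/11 = 6/1716 = 1/286.

1/286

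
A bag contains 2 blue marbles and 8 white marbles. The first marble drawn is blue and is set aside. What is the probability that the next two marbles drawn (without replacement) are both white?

After the first draw, 8 of the remaining 9 marbles are white.
P = 8/9 × 7/8 = 56/72 = 7/9.

7/9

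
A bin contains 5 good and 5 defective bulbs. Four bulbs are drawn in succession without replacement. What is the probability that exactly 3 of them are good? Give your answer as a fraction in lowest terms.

5/21

One ordering (good drawn first) has probability 5/10 × 4/9 × 3/8 × 5/7 = 300/5040 = 5/84.
There are C(4,3) = 4 such orderings, each equally likely, so P = 4 × 5/84 = 5/21.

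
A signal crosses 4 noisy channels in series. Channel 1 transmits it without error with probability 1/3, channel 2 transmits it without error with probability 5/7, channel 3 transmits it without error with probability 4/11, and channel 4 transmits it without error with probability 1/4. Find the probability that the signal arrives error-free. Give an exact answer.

Each stage is reached only if all earlier stages succeed, so
P = 1/3 × 5/7 × 4/11 × 1/4 = 20/924 = 5/231.

5/231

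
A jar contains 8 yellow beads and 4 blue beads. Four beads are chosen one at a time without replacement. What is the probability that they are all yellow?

14/99

P(all yellow) = 8/12 × 7/11 × 6/10 × 5/9 = 1680/11880 = 14/99.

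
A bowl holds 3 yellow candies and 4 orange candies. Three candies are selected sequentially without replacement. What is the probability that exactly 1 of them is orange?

One ordering (orange drawn first) has probability 4/7 × 3/6 × 2/5 = 24/210 = 4/35.
There are C(3,1) = 3 such orderings, each equally likely, so P = 3 × 4/35 = 12/35.

12/35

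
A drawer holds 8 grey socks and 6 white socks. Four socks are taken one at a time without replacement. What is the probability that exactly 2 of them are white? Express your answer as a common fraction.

One ordering (white drawn first) has probability 6/14 × 5/13 × 8/12 × 7/11 = 1680/24024 = 10/143.
There are C(4,2) = 6 such orderings, each equally likely, so P = 6 × 10/143 = 60/143.

60/143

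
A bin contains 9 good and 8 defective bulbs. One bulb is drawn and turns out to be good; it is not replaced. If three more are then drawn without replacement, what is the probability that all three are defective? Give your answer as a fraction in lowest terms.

After the first draw, 8 of the remaining 16 bulbs are defective.
P = 8/16 × 7/15 × 6/14 = 336/3360 = 1/10.

1/10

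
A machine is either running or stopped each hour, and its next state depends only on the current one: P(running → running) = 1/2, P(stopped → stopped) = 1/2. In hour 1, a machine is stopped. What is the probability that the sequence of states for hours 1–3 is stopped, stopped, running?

1/4

Hour 1 is given. For each transition, use the conditional probability from the current state:
P(stopped | stopped) = 1/2; P(running | stopped) = 1/2.
P = 1/2 × 1/2 = 1/4.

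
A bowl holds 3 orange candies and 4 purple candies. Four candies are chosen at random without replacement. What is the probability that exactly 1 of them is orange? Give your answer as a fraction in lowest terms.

One ordering (orange drawn first) has probability 3/7 × 4/6 × 3/5 × 2/4 = 72/840 = 3/35.
There are C(4,1) = 4 such orderings, each equally likely, so P = 4 × 3/35 = 12/35.

12/35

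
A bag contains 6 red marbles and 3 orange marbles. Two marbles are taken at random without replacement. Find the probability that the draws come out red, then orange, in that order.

1/4

Chain rule:
P = 6/9 × 3/8 = 18/72 = 1/4.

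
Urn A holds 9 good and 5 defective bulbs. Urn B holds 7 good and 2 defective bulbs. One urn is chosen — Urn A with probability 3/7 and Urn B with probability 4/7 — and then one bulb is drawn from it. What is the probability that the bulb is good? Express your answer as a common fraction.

635/882

From Urn A: P(good) = 9/14.
From Urn B: P(good) = 7/9.
Total probability = (3/7)(9/14) + (4/7)(7/9) = 635/882.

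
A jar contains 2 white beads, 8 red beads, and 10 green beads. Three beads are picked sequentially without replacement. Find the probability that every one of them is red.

14/285

P = 8/20 × 7/19 × 6/18 = 336/6840 = 14/285.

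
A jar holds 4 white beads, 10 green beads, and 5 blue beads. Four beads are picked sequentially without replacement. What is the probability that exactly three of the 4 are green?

90/323

One ordering (green drawn first) has probability 10/19 × 9/18 × 8/17 × 9/16 = 6480/93024 = 45/646.
There are C(4,3) = 4 such orderings, each equally likely, so P = 4 × 45/646 = 90/323.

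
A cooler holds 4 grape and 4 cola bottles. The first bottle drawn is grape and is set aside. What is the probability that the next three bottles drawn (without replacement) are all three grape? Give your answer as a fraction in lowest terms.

With the first bottle removed, 3 grape remain out of 7.
P = 3/7 × 2/6 × 1/5 = 6/210 = 1/35.

1/35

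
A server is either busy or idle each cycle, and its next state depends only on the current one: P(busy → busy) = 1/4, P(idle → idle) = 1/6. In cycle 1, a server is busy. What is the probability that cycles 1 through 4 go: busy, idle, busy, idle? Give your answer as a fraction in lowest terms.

Cycle 1 is given. For each transition, use the conditional probability from the current state:
P(idle | busy) = 3/4; P(busy | idle) = 5/6; P(idle | busy) = 3/4.
P = 3/4 × 5/6 × 3/4 = 45/96 = 15/32.

15/32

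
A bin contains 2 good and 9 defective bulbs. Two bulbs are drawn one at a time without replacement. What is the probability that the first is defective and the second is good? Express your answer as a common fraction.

9/55

Each draw changes the counts, so multiply the conditional probabilities along the sequence:
P = 9/11 × 2/10 = 18/110 = 9/55.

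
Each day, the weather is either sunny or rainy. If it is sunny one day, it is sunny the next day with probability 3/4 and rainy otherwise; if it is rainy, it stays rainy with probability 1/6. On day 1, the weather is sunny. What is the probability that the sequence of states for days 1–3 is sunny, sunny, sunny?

9/16

Day 1 is given. For each transition, use the conditional probability from the current state:
P(sunny | sunny) = 3/4; P(sunny | sunny) = 3/4.
P = 3/4 × 3/4 = 9/16.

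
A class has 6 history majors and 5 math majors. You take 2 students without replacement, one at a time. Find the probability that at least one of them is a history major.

P(no history majors) = 5/11 × 4/10 = 20/110 = 2/11.
P(at least one) = 1 − 2/11 = 9/11.

9/11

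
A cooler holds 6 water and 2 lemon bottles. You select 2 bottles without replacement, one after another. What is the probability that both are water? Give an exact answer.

15/28

P(every draw is water) = 6/8 × 5/7 = 30/56 = 15/28.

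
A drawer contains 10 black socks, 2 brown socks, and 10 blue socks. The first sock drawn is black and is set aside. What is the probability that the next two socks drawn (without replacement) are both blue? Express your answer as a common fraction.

After the first draw, 10 of the remaining 21 socks are blue.
P = 10/21 × 9/20 = 90/420 = 3/14.

3/14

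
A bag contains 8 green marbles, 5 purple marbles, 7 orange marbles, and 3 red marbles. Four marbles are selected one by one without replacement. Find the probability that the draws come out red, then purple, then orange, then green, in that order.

1/253

Multiply the probability of each draw given the previous ones:
P = 3/23 × 5/22 × 7/21 × 8/20 = 840/212520 = 1/253.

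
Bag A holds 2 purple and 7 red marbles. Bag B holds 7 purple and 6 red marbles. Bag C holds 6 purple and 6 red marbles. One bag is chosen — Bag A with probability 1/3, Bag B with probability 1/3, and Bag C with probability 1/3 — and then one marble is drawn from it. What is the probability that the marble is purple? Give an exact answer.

295/702

From Bag A: P(purple) = 2/9.
From Bag B: P(purple) = 7/13.
From Bag C: P(purple) = 6/12.
Total probability = (1/3)(2/9) + (1/3)(7/13) + (1/3)(6/12) = 295/702.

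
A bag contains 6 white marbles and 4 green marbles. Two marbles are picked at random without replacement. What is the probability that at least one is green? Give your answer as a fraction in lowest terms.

2/3

P(no green) = 6/10 × 5/9 = 30/90 = 1/3.
P(at least one) = 1 − 1/3 = 2/3.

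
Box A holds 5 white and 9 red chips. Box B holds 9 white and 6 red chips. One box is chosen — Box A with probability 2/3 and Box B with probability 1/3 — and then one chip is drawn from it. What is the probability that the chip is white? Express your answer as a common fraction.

46/105

From Box A: P(white) = 5/14.
From Box B: P(white) = 9/15.
Total probability = (2/3)(5/14) + (1/3)(9/15) = 46/105.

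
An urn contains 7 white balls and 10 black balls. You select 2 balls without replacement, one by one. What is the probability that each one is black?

P(all black) = 10/17 × 9/16 = 90/272 = 45/136.

45/136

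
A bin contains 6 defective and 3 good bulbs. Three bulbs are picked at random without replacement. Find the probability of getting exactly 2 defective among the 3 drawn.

15/28

One ordering (defective drawn first) has probability 6/9 × 5/8 × 3/7 = 90/504 = 5/28.
There are C(3,2) = 3 such orderings, each equally likely, so P = 3 × 5/28 = 15/28.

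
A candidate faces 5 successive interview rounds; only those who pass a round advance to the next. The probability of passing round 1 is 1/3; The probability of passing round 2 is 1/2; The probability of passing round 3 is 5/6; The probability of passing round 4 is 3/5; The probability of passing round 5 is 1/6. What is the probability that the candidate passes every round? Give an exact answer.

1/72

Each stage is reached only if all earlier stages succeed, so
P = 1/3 × 1/2 × 5/6 × 3/5 × 1/6 = 15/1080 = 1/72.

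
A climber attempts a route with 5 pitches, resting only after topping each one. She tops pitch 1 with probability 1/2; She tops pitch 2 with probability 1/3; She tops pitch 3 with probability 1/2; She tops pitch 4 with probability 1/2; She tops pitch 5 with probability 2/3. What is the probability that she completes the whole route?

1/36

The events are sequential, so multiply the conditional probabilities:
P = 1/2 × 1/3 × 1/2 × 1/2 × 2/3 = 2/72 = 1/36.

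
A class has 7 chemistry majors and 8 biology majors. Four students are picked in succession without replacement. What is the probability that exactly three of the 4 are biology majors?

56/195

One ordering (biology majors drawn first) has probability 8/15 × 7/14 × 6/13 × 7/12 = 2352/32760 = 14/195.
There are C(4,3) = 4 such orderings, each equally likely, so P = 4 × 14/195 = 56/195.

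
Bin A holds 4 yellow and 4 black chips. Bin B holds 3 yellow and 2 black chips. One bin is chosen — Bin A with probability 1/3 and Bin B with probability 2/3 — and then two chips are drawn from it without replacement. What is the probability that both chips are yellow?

19/70

From Bin A: P(both yellow) = (4/8)(3/7) = 3/14.
From Bin B: P(both yellow) = (3/5)(2/4) = 3/10.
Total probability = (1/3)(3/14) + (2/3)(3/10) = 19/70.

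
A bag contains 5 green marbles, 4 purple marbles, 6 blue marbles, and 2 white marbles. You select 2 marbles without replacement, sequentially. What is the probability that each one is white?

P(every draw is white) = 2/17 × 1/16 = 2/272 = 1/136.

1/136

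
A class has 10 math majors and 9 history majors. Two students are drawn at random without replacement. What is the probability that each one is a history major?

P = 9/19 × 8/18 = 72/342 = 4/19.

4/19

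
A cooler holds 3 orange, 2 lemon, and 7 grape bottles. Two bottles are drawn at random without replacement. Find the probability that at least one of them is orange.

P(no orange) = 9/12 × 8/11 = 72/132 = 6/11.
P(at least one) = 1 − 6/11 = 5/11.

5/11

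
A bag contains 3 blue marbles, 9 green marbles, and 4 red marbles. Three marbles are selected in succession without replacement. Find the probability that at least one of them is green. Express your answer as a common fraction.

15/16

P(no green) = 7/16 × 6/15 × 5/14 = 210/3360 = 1/16.
P(at least one) = 1 − 1/16 = 15/16.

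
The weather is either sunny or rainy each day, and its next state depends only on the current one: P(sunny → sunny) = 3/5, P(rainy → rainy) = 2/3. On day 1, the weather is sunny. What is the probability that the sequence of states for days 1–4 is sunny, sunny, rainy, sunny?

2/25

Day 1 is given. For each transition, use the conditional probability from the current state:
P(sunny | sunny) = 3/5; P(rainy | sunny) = 2/5; P(sunny | rainy) = 1/3.
P = 3/5 × 2/5 × 1/3 = 6/75 = 2/25.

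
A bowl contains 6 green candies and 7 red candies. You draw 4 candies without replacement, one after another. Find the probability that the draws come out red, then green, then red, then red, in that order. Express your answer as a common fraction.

21/286

Each draw changes the counts, so multiply the conditional probabilities along the sequence:
P = 7/13 × 6/12 × 6/11 × 5/10 = 1260/17160 = 21/286.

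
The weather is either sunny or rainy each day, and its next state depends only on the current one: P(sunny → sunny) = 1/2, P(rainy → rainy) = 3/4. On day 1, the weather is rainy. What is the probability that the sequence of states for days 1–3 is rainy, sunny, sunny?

1/8

Day 1 is given. For each transition, use the conditional probability from the current state:
P(sunny | rainy) = 1/4; P(sunny | sunny) = 1/2.
P = 1/4 × 1/2 = 1/8.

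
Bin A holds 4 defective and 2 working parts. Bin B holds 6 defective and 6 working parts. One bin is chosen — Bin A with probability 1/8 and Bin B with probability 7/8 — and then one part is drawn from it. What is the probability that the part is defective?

25/48

From Bin A: P(defective) = 4/6.
From Bin B: P(defective) = 6/12.
Total probability = (1/8)(4/6) + (7/8)(6/12) = 25/48.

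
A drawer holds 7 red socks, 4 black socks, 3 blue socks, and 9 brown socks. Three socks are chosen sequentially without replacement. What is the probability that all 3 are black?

P(every draw is black) = 4/23 × 3/22 × 2/21 = 24/10626 = 4/1771.

4/1771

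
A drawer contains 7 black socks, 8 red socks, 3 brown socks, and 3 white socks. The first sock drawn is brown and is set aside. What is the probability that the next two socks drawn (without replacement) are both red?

With the first sock removed, 8 red remain out of 20.
P = 8/20 × 7/19 = 56/380 = 14/95.

14/95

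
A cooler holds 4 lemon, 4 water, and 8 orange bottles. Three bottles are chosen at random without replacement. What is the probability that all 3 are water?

1/140

P(every draw is water) = 4/16 × 3/15 × 2/14 = 24/3360 = 1/140.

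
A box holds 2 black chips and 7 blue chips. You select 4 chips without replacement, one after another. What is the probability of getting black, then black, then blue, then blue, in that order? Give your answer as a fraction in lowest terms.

Multiply the probability of each draw given the previous ones:
P = 2/9 × 1/8 × 7/7 × 6/6 = 84/3024 = 1/36.

1/36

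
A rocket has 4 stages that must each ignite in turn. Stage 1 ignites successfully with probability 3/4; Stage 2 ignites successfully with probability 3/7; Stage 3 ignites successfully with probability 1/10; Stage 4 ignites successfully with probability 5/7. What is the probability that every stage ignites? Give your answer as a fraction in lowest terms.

9/392

Multiplying along the chain,
P = 3/4 × 3/7 × 1/10 × 5/7 = 45/1960 = 9/392.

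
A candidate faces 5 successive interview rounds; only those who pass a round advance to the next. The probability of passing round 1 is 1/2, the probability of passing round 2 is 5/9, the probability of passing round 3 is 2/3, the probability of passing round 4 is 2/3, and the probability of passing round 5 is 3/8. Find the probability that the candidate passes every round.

The events are sequential, so multiply the conditional probabilities:
P = 1/2 × 5/9 × 2/3 × 2/3 × 3/8 = 60/1296 = 5/108.

5/108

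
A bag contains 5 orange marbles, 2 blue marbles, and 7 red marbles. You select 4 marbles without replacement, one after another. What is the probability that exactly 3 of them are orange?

90/1001

One ordering (orange drawn first) has probability 5/14 × 4/13 × 3/12 × 9/11 = 540/24024 = 45/2002.
There are C(4,3) = 4 such orderings, each equally likely, so P = 4 × 45/2002 = 90/1001.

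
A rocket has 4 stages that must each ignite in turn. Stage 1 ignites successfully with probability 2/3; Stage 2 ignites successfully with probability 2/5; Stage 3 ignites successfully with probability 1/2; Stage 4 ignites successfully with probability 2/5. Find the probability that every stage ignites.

Each stage is reached only if all earlier stages succeed, so
P = 2/3 × 2/5 × 1/2 × 2/5 = 8/150 = 4/75.

4/75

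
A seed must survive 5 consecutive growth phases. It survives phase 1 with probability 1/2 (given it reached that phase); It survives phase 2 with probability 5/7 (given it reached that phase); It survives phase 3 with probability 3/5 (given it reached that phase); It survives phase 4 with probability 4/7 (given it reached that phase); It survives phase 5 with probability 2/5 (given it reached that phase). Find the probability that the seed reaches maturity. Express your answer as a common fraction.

Each stage is reached only if all earlier stages succeed, so
P = 1/2 × 5/7 × 3/5 × 4/7 × 2/5 = 120/2450 = 12/245.

12/245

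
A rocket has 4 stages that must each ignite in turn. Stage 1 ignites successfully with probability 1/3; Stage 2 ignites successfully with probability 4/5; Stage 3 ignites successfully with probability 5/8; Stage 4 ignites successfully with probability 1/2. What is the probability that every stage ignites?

1/12

Each stage is reached only if all earlier stages succeed, so
P = 1/3 × 4/5 × 5/8 × 1/2 = 20/240 = 1/12.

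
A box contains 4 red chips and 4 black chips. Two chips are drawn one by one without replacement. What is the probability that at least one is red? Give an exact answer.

P(no red) = 4/8 × 3/7 = 12/56 = 3/14.
P(at least one) = 1 − 3/14 = 11/14.

11/14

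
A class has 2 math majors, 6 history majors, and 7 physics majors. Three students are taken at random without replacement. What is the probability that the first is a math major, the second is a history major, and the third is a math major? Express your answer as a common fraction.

2/455

Multiply the probability of each draw given the previous ones:
P = 2/15 × 6/14 × 1/13 = 12/2730 = 2/455.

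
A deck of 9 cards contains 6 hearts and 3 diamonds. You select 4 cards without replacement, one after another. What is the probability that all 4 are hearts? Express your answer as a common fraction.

5/42

P(every draw is a heart) = 6/9 × 5/8 × 4/7 × 3/6 = 360/3024 = 5/42.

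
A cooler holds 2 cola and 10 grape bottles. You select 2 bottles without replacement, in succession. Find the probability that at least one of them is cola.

P(no cola) = 10/12 × 9/11 = 90/132 = 15/22.
P(at least one) = 1 − 15/22 = 7/22.

7/22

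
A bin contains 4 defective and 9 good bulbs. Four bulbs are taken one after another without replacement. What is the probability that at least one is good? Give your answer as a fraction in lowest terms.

P(no good) = 4/13 × 3/12 × 2/11 × 1/10 = 24/17160 = 1/715.
P(at least one) = 1 − 1/715 = 714/715.

714/715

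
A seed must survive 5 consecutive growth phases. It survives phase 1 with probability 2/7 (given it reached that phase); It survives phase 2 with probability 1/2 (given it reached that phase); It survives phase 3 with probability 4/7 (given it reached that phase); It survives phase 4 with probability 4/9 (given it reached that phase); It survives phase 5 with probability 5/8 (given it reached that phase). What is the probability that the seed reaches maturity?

Multiplying along the chain,
P = 2/7 × 1/2 × 4/7 × 4/9 × 5/8 = 160/7056 = 10/441.

10/441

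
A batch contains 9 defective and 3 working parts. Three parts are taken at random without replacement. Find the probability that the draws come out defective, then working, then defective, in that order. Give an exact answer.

Each draw changes the counts, so multiply the conditional probabilities along the sequence:
P = 9/12 × 3/11 × 8/10 = 216/1320 = 9/55.

9/55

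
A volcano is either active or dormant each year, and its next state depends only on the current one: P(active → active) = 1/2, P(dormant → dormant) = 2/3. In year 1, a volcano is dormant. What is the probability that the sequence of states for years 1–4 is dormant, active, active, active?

1/12

Year 1 is given. For each transition, use the conditional probability from the current state:
P(active | dormant) = 1/3; P(active | active) = 1/2; P(active | active) = 1/2.
P = 1/3 × 1/2 × 1/2 = 1/12.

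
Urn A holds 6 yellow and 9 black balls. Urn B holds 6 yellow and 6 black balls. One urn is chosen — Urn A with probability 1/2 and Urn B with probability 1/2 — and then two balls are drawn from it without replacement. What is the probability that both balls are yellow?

From Urn A: P(both yellow) = (6/15)(5/14) = 1/7.
From Urn B: P(both yellow) = (6/12)(5/11) = 5/22.
Total probability = (1/2)(1/7) + (1/2)(5/22) = 57/308.

57/308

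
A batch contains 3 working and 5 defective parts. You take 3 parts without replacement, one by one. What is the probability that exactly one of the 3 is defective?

One ordering (defective drawn first) has probability 5/8 × 3/7 × 2/6 = 30/336 = 5/56.
There are C(3,1) = 3 such orderings, each equally likely, so P = 3 × 5/56 = 15/56.

15/56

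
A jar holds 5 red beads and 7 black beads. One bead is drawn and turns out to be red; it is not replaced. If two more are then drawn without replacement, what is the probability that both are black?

21/55

With the first bead removed, 7 black remain out of 11.
P = 7/11 × 6/10 = 42/110 = 21/55.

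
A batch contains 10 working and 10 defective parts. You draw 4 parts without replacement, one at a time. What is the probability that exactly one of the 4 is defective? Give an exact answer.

One ordering (defective drawn first) has probability 10/20 × 10/19 × 9/18 × 8/17 = 7200/116280 = 20/323.
There are C(4,1) = 4 such orderings, each equally likely, so P = 4 × 20/323 = 80/323.

80/323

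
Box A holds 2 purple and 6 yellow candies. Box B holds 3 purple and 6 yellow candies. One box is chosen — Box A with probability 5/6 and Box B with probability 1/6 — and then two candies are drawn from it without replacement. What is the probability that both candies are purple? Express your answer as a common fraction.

11/252

From Box A: P(both purple) = (2/8)(1/7) = 1/28.
From Box B: P(both purple) = (3/9)(2/8) = 1/12.
Total probability = (5/6)(1/28) + (1/6)(1/12) = 11/252.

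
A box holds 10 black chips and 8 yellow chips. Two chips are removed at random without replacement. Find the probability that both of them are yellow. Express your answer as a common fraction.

P(every draw is yellow) = 8/18 × 7/17 = 56/306 = 28/153.

28/153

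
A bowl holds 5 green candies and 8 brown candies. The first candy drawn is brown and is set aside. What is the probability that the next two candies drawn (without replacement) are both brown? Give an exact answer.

7/22

After the first draw, 7 of the remaining 12 candies are brown.
P = 7/12 × 6/11 = 42/132 = 7/22.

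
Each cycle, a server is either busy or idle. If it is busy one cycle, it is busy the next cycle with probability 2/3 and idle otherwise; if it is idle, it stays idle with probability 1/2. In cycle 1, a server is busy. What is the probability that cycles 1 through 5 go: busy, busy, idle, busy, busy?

Cycle 1 is given. For each transition, use the conditional probability from the current state:
P(busy | busy) = 2/3; P(idle | busy) = 1/3; P(busy | idle) = 1/2; P(busy | busy) = 2/3.
P = 2/3 × 1/3 × 1/2 × 2/3 = 4/54 = 2/27.

2/27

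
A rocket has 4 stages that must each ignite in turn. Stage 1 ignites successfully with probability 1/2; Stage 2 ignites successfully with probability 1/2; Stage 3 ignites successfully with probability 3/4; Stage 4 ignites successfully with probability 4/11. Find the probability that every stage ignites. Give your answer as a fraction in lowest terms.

3/44

Each stage is reached only if all earlier stages succeed, so
P = 1/2 × 1/2 × 3/4 × 4/11 = 12/176 = 3/44.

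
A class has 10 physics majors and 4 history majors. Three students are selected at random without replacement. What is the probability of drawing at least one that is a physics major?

P(no physics majors) = 4/14 × 3/13 × 2/12 = 24/2184 = 1/91.
P(at least one) = 1 − 1/91 = 90/91.

90/91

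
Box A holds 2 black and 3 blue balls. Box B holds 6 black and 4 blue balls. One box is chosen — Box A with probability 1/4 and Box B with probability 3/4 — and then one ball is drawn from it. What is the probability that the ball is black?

11/20

From Box A: P(black) = 2/5.
From Box B: P(black) = 6/10.
Total probability = (1/4)(2/5) + (3/4)(6/10) = 11/20.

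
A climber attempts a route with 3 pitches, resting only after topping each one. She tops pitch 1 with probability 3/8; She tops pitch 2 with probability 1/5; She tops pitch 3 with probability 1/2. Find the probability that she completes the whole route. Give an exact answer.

Multiplying along the chain,
P = 3/8 × 1/5 × 1/2 = 3/80.

3/80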